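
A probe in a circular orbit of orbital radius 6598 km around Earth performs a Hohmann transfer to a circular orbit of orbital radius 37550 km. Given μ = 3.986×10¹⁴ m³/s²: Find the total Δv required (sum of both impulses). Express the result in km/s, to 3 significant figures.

Δv_total ≈ 3.84 km/s

r₁ = 6598 km = 6.598×10⁶ m.
r₂ = 37550 km = 3.755×10⁷ m.
Transfer ellipse a_t = (r₁ + r₂)/2 = 2.207×10⁷ m.
At r₁: circular v_c1 = √(μ/r₁) = 7773 m/s; transfer-perigee v_p = √[μ(2/r₁ − 1/a_t)] = 10140 m/s.
Δv₁ = v_p − v_c1 = 2365 m/s.
At r₂: circular v_c2 = √(μ/r₂) = 3258 m/s; transfer-apogee v_a = √[μ(2/r₂ − 1/a_t)] = 1781 m/s.
Δv₂ = v_c2 − v_a = 1477 m/s.
Total Δv = Δv₁ + Δv₂ = 3842 m/s = 3.842 km/s.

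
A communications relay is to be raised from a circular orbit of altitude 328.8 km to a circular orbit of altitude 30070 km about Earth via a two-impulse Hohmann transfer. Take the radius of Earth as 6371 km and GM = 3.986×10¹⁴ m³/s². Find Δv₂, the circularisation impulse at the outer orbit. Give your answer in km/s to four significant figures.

Δv ≈ 1.464 km/s

r₁ = 6371 + 328.8 = 6699.8 km = 6.6998×10⁶ m.
r₂ = 6371 + 30070 = 36441 km = 3.6441×10⁷ m.
Transfer ellipse a_t = (r₁ + r₂)/2 = 2.157×10⁷ m.
At r₁: circular v_c1 = √(μ/r₁) = 7713 m/s; transfer-perigee v_p = √[μ(2/r₁ − 1/a_t)] = 10030 m/s.
At r₂: circular v_c2 = √(μ/r₂) = 3307 m/s; transfer-apogee v_a = √[μ(2/r₂ − 1/a_t)] = 1843 m/s.
Δv₂ = v_c2 − v_a = 1464 m/s.
= 1.464 km/s.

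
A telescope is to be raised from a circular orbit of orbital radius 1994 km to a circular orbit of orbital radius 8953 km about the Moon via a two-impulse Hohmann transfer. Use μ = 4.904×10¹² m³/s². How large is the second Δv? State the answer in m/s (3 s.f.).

Δv ≈ 293 m/s

r₁ = 1994 km = 1.994×10⁶ m.
r₂ = 8953 km = 8.953×10⁶ m.
Transfer ellipse a_t = (r₁ + r₂)/2 = 5.474×10⁶ m.
At r₁: circular v_c1 = √(μ/r₁) = 1568 m/s; transfer-perilune v_p = √[μ(2/r₁ − 1/a_t)] = 2006 m/s.
At r₂: circular v_c2 = √(μ/r₂) = 740.1 m/s; transfer-apolune v_a = √[μ(2/r₂ − 1/a_t)] = 446.7 m/s.
Δv₂ = v_c2 − v_a = 293.4 m/s.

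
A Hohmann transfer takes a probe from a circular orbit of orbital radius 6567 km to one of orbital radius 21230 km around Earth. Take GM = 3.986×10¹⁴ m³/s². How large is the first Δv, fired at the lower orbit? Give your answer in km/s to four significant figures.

Δv ≈ 1.838 km/s

r₁ = 6567 km = 6.567×10⁶ m.
r₂ = 21230 km = 2.123×10⁷ m.
Transfer ellipse a_t = (r₁ + r₂)/2 = 1.390×10⁷ m.
At r₁: circular v_c1 = √(μ/r₁) = 7791 m/s; transfer-perigee v_p = √[μ(2/r₁ − 1/a_t)] = 9629 m/s.
Δv₁ = v_p − v_c1 = 1838 m/s.
= 1.838 km/s.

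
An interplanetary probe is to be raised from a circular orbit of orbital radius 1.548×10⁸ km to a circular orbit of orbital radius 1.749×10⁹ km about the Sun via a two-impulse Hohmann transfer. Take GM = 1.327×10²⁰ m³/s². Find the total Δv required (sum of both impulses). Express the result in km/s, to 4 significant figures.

r₁ = 1.548×10⁸ km = 1.548×10¹¹ m.
r₂ = 1.749×10⁹ km = 1.749×10¹² m.
Transfer ellipse a_t = (r₁ + r₂)/2 = 9.519×10¹¹ m.
At r₁: circular v_c1 = √(μ/r₁) = 29280 m/s; transfer-perihelion v_p = √[μ(2/r₁ − 1/a_t)] = 39690 m/s.
Δv₁ = v_p − v_c1 = 10410 m/s.
At r₂: circular v_c2 = √(μ/r₂) = 8710 m/s; transfer-aphelion v_a = √[μ(2/r₂ − 1/a_t)] = 3513 m/s.
Δv₂ = v_c2 − v_a = 5198 m/s.
Total Δv = Δv₁ + Δv₂ = 15610 m/s = 15.61 km/s.

Δv_total ≈ 15.61 km/s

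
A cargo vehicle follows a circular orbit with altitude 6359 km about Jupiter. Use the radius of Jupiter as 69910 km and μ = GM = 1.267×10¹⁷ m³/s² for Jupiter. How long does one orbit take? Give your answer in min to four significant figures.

r = 69910 + 6359 = 76269 km = 7.6269×10⁷ m.
Kepler's third law: T = 2π√(r³/μ) = 2π√((7.627×10⁷)³ / 1.267×10¹⁷).
r³/μ = 3.502×10⁶ s², so T = 2π × 1.871×10³ = 1.176×10⁴ s.
Converting: 1.176×10⁴ s ÷ 60.00 = 196.0 min.

T ≈ 196.0 min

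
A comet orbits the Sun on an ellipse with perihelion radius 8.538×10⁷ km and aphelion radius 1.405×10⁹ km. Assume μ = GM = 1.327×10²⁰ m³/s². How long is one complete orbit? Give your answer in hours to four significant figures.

T ≈ 97460 hours

Semi-major axis a = (r_p + r_a)/2 = (8.5380×10⁷ + 1.4050×10⁹)/2 = 7.4519×10⁸ km = 7.452×10¹¹ m.
By Kepler's third law T = 2π√(a³/μ) = 2π × 5.584×10⁷ = 3.509×10⁸ s.
= 97460 hours.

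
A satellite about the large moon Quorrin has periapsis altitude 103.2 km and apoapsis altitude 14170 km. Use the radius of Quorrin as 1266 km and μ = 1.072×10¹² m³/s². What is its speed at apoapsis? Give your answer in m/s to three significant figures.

v ≈ 106 m/s

r_p = 1266 + 103.2 = 1369.2 km = 1.3692×10⁶ m.
r_a = 1266 + 14170 = 15436 km = 1.5436×10⁷ m.
Semi-major axis a = (r_p + r_a)/2 = 8402.6 km = 8.403×10⁶ m.
Vis-viva: v² = μ(2/r − 1/a) = 1.072×10¹² × (1.296×10⁻⁷ − 1.190×10⁻⁷) = 1.132×10⁴ m²/s².
v = 106.4 m/s.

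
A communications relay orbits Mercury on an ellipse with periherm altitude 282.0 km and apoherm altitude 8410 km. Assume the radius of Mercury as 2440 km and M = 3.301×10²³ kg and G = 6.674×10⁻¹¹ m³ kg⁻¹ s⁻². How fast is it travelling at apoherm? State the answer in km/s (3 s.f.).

v ≈ 0.902 km/s

μ = GM = 6.674×10⁻¹¹ × 3.301×10²³ = 2.203×10¹³ m³/s².
r_p = 2440 + 282.0 = 2722.0 km = 2.7220×10⁶ m.
r_a = 2440 + 8410 = 10850 km = 1.0850×10⁷ m.
Semi-major axis a = (r_p + r_a)/2 = 6786.0 km = 6.786×10⁶ m.
Vis-viva: v² = μ(2/r − 1/a) = 2.203×10¹³ × (1.843×10⁻⁷ − 1.474×10⁻⁷) = 8.145×10⁵ m²/s².
v = 902.5 m/s = 0.9025 km/s.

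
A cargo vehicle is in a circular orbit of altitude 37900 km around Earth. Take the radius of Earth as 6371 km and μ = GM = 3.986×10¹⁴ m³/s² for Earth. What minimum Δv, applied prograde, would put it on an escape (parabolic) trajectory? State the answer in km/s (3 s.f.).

Δv ≈ 1.24 km/s

r = 6371 + 37900 = 44271 km = 4.4271×10⁷ m.
Circular speed v_c = √(μ/r) = 3001 m/s.
Escape speed v_esc = √(2μ/r) = √2 × v_c = 4243 m/s.
Δv = v_esc − v_c = 1243 m/s = 1.243 km/s.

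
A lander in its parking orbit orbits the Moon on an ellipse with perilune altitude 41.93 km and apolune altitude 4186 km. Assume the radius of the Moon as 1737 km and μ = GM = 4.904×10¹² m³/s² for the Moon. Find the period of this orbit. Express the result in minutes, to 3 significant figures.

r_p = 1737 + 41.93 = 1778.9 km = 1.7789×10⁶ m.
r_a = 1737 + 4186 = 5923.0 km = 5.9230×10⁶ m.
Semi-major axis a = (r_p + r_a)/2 = (1778.9 + 5923.0)/2 = 3851.0 km = 3.851×10⁶ m.
By Kepler's third law T = 2π√(a³/μ) = 2π × 3.413×10³ = 2.144×10⁴ s.
= 357.4 minutes.

T ≈ 357 minutes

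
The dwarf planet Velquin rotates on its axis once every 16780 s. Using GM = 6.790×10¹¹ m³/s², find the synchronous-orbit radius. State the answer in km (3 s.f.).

r_sync ≈ 1690 km

A synchronous orbit has period T, so by Kepler's third law a = (μT²/4π²)^(1/3).
μT²/4π² = 6.790×10¹¹ × (1.678×10⁴)² / 39.48 = 4.843×10¹⁸ m³.
a = 1.692×10⁶ m = 1691.9 km.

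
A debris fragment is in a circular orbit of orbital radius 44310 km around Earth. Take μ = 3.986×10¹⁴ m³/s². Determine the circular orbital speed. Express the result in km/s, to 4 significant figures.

r = 44310 km = 4.431×10⁷ m.
For a circular orbit v = √(μ/r) = √(3.986×10¹⁴ / 4.431×10⁷) = √(8.996×10⁶) = 2999 m/s.
That is 2.999 km/s.

v ≈ 2.999 km/s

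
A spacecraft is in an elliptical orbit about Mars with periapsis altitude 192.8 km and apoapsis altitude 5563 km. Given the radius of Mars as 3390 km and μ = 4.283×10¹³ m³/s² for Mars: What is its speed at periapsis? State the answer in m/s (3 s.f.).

v ≈ 4130 m/s

r_p = 3390 + 192.8 = 3582.8 km = 3.5828×10⁶ m.
r_a = 3390 + 5563 = 8953.0 km = 8.9530×10⁶ m.
Semi-major axis a = (r_p + r_a)/2 = 6267.9 km = 6.268×10⁶ m.
Vis-viva: v² = μ(2/r − 1/a) = 4.283×10¹³ × (5.582×10⁻⁷ − 1.595×10⁻⁷) = 1.708×10⁷ m²/s².
v = 4132 m/s.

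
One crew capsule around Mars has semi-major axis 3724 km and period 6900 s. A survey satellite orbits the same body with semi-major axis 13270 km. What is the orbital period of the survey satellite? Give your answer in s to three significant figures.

T₂ ≈ 46400 s

Kepler's third law: T² ∝ a³, so T₂ = T₁ (a₂/a₁)^(3/2).
a₂/a₁ = 3.563, (a₂/a₁)^(3/2) = 6.727.
T₂ = 6900 × 6.727 = 46410 s.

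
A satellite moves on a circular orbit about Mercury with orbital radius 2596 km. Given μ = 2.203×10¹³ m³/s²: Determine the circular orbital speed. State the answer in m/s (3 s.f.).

v ≈ 2910 m/s

r = 2596 km = 2.596×10⁶ m.
For a circular orbit v = √(μ/r) = √(2.203×10¹³ / 2.596×10⁶) = √(8.486×10⁶) = 2913 m/s.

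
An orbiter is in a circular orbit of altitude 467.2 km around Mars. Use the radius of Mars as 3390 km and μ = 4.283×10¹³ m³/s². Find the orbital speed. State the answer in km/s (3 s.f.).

v ≈ 3.33 km/s

r = 3390 + 467.2 = 3857.2 km = 3.8572×10⁶ m.
For a circular orbit v = √(μ/r) = √(4.283×10¹³ / 3.857×10⁶) = √(1.110×10⁷) = 3332 m/s.
That is 3.332 km/s.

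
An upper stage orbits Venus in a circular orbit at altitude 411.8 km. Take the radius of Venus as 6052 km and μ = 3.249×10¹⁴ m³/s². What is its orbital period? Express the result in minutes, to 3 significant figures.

T ≈ 95.5 minutes

r = 6052 + 411.8 = 6463.8 km = 6.4638×10⁶ m.
Kepler's third law: T = 2π√(r³/μ) = 2π√((6.464×10⁶)³ / 3.249×10¹⁴).
r³/μ = 8.312×10⁵ s², so T = 2π × 9.117×10² = 5.728×10³ s.
Converting: 5.728×10³ s ÷ 60.00 = 95.47 minutes.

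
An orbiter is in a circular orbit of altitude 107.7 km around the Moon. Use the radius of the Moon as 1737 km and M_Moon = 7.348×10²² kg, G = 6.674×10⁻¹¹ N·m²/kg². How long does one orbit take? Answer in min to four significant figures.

T ≈ 118.5 min

μ = GM = 6.674×10⁻¹¹ × 7.348×10²² = 4.904×10¹² m³/s².
r = 1737 + 107.7 = 1844.7 km = 1.8447×10⁶ m.
Kepler's third law: T = 2π√(r³/μ) = 2π√((1.845×10⁶)³ / 4.904×10¹²).
r³/μ = 1.280×10⁶ s², so T = 2π × 1.131×10³ = 7.109×10³ s.
Converting: 7.109×10³ s ÷ 60.00 = 118.5 min.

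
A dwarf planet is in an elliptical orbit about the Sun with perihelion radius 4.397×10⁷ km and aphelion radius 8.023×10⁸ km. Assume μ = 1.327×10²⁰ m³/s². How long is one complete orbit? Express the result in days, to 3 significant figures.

Semi-major axis a = (r_p + r_a)/2 = (4.3970×10⁷ + 8.0230×10⁸)/2 = 4.2314×10⁸ km = 4.231×10¹¹ m.
By Kepler's third law T = 2π√(a³/μ) = 2π × 2.389×10⁷ = 1.501×10⁸ s.
= 1738 days.

T ≈ 1740 days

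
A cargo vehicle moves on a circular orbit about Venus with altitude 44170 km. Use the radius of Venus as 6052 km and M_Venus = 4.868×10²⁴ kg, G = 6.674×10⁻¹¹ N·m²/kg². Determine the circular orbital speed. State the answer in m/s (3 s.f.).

μ = GM = 6.674×10⁻¹¹ × 4.868×10²⁴ = 3.249×10¹⁴ m³/s².
r = 6052 + 44170 = 50222 km = 5.0222×10⁷ m.
For a circular orbit v = √(μ/r) = √(3.249×10¹⁴ / 5.022×10⁷) = √(6.469×10⁶) = 2543 m/s.

v ≈ 2540 m/s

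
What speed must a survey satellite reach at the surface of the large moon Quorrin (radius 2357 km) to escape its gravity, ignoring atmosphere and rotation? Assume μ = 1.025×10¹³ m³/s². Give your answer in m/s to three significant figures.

v_esc ≈ 2950 m/s

r = R = 2.357×10⁶ m.
Escape speed v_esc = √(2μ/r) = √(2 × 1.025×10¹³ / 2.357×10⁶) = √(8.697×10⁶) = 2949 m/s.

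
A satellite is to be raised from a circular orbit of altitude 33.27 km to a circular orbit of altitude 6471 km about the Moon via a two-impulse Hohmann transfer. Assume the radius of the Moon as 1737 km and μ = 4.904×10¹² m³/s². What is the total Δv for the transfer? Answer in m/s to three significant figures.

r₁ = 1737 + 33.27 = 1770.3 km = 1.7703×10⁶ m.
r₂ = 1737 + 6471 = 8208.0 km = 8.2080×10⁶ m.
Transfer ellipse a_t = (r₁ + r₂)/2 = 4.989×10⁶ m.
At r₁: circular v_c1 = √(μ/r₁) = 1664 m/s; transfer-perilune v_p = √[μ(2/r₁ − 1/a_t)] = 2135 m/s.
Δv₁ = v_p − v_c1 = 470.4 m/s.
At r₂: circular v_c2 = √(μ/r₂) = 773.0 m/s; transfer-apolune v_a = √[μ(2/r₂ − 1/a_t)] = 460.4 m/s.
Δv₂ = v_c2 − v_a = 312.5 m/s.
Total Δv = Δv₁ + Δv₂ = 783.0 m/s.

Δv_total ≈ 783 m/s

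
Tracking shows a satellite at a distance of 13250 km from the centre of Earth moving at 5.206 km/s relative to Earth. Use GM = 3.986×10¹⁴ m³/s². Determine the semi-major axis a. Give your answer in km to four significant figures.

a ≈ 12060 km

r = 1.325×10⁷ m.
Specific orbital energy ε = v²/2 − μ/r = (5206)²/2 − 3.986×10¹⁴/1.325×10⁷ = -1.653×10⁷ J/kg.
Since ε = −μ/(2a), a = −μ/(2ε) = 1.206×10⁷ m = 12056 km.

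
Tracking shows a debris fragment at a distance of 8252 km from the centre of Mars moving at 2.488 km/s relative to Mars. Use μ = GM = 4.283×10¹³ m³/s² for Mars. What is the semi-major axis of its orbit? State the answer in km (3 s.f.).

a ≈ 10200 km

r = 8.252×10⁶ m.
Specific orbital energy ε = v²/2 − μ/r = (2488)²/2 − 4.283×10¹³/8.252×10⁶ = -2.095×10⁶ J/kg.
Since ε = −μ/(2a), a = −μ/(2ε) = 1.022×10⁷ m = 10221 km.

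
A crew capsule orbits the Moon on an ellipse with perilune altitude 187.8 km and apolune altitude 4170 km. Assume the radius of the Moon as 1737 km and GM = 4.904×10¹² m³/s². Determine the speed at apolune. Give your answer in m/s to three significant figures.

r_p = 1737 + 187.8 = 1924.8 km = 1.9248×10⁶ m.
r_a = 1737 + 4170 = 5907.0 km = 5.9070×10⁶ m.
Semi-major axis a = (r_p + r_a)/2 = 3915.9 km = 3.916×10⁶ m.
Vis-viva: v² = μ(2/r − 1/a) = 4.904×10¹² × (3.386×10⁻⁷ − 2.554×10⁻⁷) = 4.081×10⁵ m²/s².
v = 638.8 m/s.

v ≈ 639 m/s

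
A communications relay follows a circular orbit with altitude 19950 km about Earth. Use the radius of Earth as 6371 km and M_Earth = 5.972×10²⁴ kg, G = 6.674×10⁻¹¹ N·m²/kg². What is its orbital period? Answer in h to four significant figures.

T ≈ 11.81 h

μ = GM = 6.674×10⁻¹¹ × 5.972×10²⁴ = 3.986×10¹⁴ m³/s².
r = 6371 + 19950 = 26321 km = 2.6321×10⁷ m.
Kepler's third law: T = 2π√(r³/μ) = 2π√((2.632×10⁷)³ / 3.986×10¹⁴).
r³/μ = 4.575×10⁷ s², so T = 2π × 6.764×10³ = 4.250×10⁴ s.
Converting: 4.250×10⁴ s ÷ 3600 = 11.81 h.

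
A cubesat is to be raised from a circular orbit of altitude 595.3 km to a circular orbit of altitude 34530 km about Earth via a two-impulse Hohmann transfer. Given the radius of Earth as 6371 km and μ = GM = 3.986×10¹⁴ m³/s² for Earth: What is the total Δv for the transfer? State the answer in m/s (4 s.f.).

r₁ = 6371 + 595.3 = 6966.3 km = 6.9663×10⁶ m.
r₂ = 6371 + 34530 = 40901 km = 4.0901×10⁷ m.
Transfer ellipse a_t = (r₁ + r₂)/2 = 2.393×10⁷ m.
At r₁: circular v_c1 = √(μ/r₁) = 7564 m/s; transfer-perigee v_p = √[μ(2/r₁ − 1/a_t)] = 9888 m/s.
Δv₁ = v_p − v_c1 = 2324 m/s.
At r₂: circular v_c2 = √(μ/r₂) = 3122 m/s; transfer-apogee v_a = √[μ(2/r₂ − 1/a_t)] = 1684 m/s.
Δv₂ = v_c2 − v_a = 1438 m/s.
Total Δv = Δv₁ + Δv₂ = 3762 m/s.

Δv_total ≈ 3762 m/s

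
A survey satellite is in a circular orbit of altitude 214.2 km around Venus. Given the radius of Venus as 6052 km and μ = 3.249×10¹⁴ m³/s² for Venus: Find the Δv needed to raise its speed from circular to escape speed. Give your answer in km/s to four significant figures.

Δv ≈ 2.983 km/s

r = 6052 + 214.2 = 6266.2 km = 6.2662×10⁶ m.
Circular speed v_c = √(μ/r) = 7201 m/s.
Escape speed v_esc = √(2μ/r) = √2 × v_c = 10180 m/s.
Δv = v_esc − v_c = 2983 m/s = 2.983 km/s.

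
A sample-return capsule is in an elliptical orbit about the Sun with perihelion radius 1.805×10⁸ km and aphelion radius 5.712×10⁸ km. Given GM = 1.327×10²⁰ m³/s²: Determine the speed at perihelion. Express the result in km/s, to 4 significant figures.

v ≈ 33.43 km/s

Semi-major axis a = (r_p + r_a)/2 = 3.7585×10⁸ km = 3.758×10¹¹ m.
Vis-viva: v² = μ(2/r − 1/a) = 1.327×10²⁰ × (1.108×10⁻¹¹ − 2.661×10⁻¹²) = 1.117×10⁹ m²/s².
v = 33430 m/s = 33.43 km/s.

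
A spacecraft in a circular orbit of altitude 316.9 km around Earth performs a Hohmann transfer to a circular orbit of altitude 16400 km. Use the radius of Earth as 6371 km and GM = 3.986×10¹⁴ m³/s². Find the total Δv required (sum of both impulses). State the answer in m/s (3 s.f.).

Δv_total ≈ 3240 m/s

r₁ = 6371 + 316.9 = 6687.9 km = 6.6879×10⁶ m.
r₂ = 6371 + 16400 = 22771 km = 2.2771×10⁷ m.
Transfer ellipse a_t = (r₁ + r₂)/2 = 1.473×10⁷ m.
At r₁: circular v_c1 = √(μ/r₁) = 7720 m/s; transfer-perigee v_p = √[μ(2/r₁ − 1/a_t)] = 9599 m/s.
Δv₁ = v_p − v_c1 = 1879 m/s.
At r₂: circular v_c2 = √(μ/r₂) = 4184 m/s; transfer-apogee v_a = √[μ(2/r₂ − 1/a_t)] = 2819 m/s.
Δv₂ = v_c2 − v_a = 1365 m/s.
Total Δv = Δv₁ + Δv₂ = 3243 m/s.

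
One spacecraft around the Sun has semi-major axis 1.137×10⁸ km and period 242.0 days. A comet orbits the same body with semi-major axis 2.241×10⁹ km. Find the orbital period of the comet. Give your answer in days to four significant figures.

Kepler's third law: T² ∝ a³, so T₂ = T₁ (a₂/a₁)^(3/2).
a₂/a₁ = 19.71, (a₂/a₁)^(3/2) = 87.50.
T₂ = 242.0 × 87.50 = 21180 days.

T₂ ≈ 21180 days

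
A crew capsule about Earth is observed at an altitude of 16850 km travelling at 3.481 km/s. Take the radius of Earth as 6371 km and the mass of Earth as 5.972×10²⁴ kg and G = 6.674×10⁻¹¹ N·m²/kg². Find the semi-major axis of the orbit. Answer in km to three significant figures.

μ = GM = 6.674×10⁻¹¹ × 5.972×10²⁴ = 3.986×10¹⁴ m³/s².
r = 6371 + 16850 = 23221 km = 2.322×10⁷ m.
Specific orbital energy ε = v²/2 − μ/r = (3481)²/2 − 3.986×10¹⁴/2.322×10⁷ = -1.111×10⁷ J/kg.
Since ε = −μ/(2a), a = −μ/(2ε) = 1.794×10⁷ m = 17945 km.

a ≈ 17900 km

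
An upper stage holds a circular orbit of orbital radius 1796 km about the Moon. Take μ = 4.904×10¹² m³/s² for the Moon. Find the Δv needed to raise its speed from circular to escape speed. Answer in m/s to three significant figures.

r = 1796 km = 1.796×10⁶ m.
Circular speed v_c = √(μ/r) = 1652 m/s.
Escape speed v_esc = √(2μ/r) = √2 × v_c = 2337 m/s.
Δv = v_esc − v_c = 684.5 m/s.

Δv ≈ 684 m/s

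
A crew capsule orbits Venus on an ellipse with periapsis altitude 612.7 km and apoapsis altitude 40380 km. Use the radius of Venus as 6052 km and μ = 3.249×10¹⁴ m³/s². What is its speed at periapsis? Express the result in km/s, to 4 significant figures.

v ≈ 9.234 km/s

r_p = 6052 + 612.7 = 6664.7 km = 6.6647×10⁶ m.
r_a = 6052 + 40380 = 46432 km = 4.6432×10⁷ m.
Semi-major axis a = (r_p + r_a)/2 = 26548 km = 2.655×10⁷ m.
Vis-viva: v² = μ(2/r − 1/a) = 3.249×10¹⁴ × (3.001×10⁻⁷ − 3.767×10⁻⁸) = 8.526×10⁷ m²/s².
v = 9234 m/s = 9.234 km/s.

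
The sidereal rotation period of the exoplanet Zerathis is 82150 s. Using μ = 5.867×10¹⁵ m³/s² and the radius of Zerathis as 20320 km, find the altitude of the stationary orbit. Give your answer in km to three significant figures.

A synchronous orbit has period T, so by Kepler's third law a = (μT²/4π²)^(1/3).
μT²/4π² = 5.867×10¹⁵ × (8.215×10⁴)² / 39.48 = 1.003×10²⁴ m³.
a = 1.001×10⁸ m = 1.0010×10⁵ km.
Altitude h = a − R = 1.0010×10⁵ − 20320 = 79778 km.

h_sync ≈ 79800 km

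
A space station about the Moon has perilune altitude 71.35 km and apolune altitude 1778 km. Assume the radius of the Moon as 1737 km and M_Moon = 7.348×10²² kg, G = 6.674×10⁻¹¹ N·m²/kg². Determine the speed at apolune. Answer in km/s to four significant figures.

μ = GM = 6.674×10⁻¹¹ × 7.348×10²² = 4.904×10¹² m³/s².
r_p = 1737 + 71.35 = 1808.3 km = 1.8084×10⁶ m.
r_a = 1737 + 1778 = 3515.0 km = 3.5150×10⁶ m.
Semi-major axis a = (r_p + r_a)/2 = 2661.7 km = 2.662×10⁶ m.
Vis-viva: v² = μ(2/r − 1/a) = 4.904×10¹² × (5.690×10⁻⁷ − 3.757×10⁻⁷) = 9.479×10⁵ m²/s².
v = 973.6 m/s = 0.9736 km/s.

v ≈ 0.9736 km/s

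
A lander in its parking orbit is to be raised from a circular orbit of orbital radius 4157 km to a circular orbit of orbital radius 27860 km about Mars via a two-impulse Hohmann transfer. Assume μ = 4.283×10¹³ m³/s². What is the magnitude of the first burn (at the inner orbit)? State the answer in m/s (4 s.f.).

r₁ = 4157 km = 4.157×10⁶ m.
r₂ = 27860 km = 2.786×10⁷ m.
Transfer ellipse a_t = (r₁ + r₂)/2 = 1.601×10⁷ m.
At r₁: circular v_c1 = √(μ/r₁) = 3210 m/s; transfer-periapsis v_p = √[μ(2/r₁ − 1/a_t)] = 4234 m/s.
Δv₁ = v_p − v_c1 = 1025 m/s.

Δv ≈ 1025 m/s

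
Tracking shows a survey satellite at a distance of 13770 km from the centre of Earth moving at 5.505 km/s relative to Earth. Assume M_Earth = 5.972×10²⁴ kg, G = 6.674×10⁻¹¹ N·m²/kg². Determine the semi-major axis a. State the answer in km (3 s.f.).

μ = GM = 6.674×10⁻¹¹ × 5.972×10²⁴ = 3.986×10¹⁴ m³/s².
r = 1.377×10⁷ m.
Vis-viva rearranged: 1/a = 2/r − v²/μ = 1.452×10⁻⁷ − 7.603×10⁻⁸ = 6.921×10⁻⁸ m⁻¹.
a = 1.445×10⁷ m = 14449 km.

a ≈ 14400 km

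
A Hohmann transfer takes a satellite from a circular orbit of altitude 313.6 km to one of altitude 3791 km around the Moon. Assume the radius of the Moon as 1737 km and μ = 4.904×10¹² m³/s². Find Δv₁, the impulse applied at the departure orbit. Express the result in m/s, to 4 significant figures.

Δv ≈ 321.4 m/s

r₁ = 1737 + 313.6 = 2050.6 km = 2.0506×10⁶ m.
r₂ = 1737 + 3791 = 5528.0 km = 5.5280×10⁶ m.
Transfer ellipse a_t = (r₁ + r₂)/2 = 3.789×10⁶ m.
At r₁: circular v_c1 = √(μ/r₁) = 1546 m/s; transfer-perilune v_p = √[μ(2/r₁ − 1/a_t)] = 1868 m/s.
Δv₁ = v_p − v_c1 = 321.4 m/s.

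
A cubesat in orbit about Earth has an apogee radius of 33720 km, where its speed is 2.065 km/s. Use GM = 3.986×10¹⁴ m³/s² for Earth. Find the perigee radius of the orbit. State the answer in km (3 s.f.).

perigee radius ≈ 7420 km

r_a = 3.372×10⁷ m.
Specific energy ε = v²/2 − μ/r = -9.689×10⁶ J/kg, so a = −μ/(2ε) = 2.057×10⁷ m.
The apsides satisfy r_p + r_a = 2a, so the perigee radius is 2a − r_a = 7.420×10⁶ m = 7420.4 km.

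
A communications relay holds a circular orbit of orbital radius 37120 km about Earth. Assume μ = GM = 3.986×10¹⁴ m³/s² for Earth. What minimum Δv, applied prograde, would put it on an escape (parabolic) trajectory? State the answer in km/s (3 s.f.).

r = 37120 km = 3.712×10⁷ m.
Circular speed v_c = √(μ/r) = 3277 m/s.
Escape speed v_esc = √(2μ/r) = √2 × v_c = 4634 m/s.
Δv = v_esc − v_c = 1357 m/s = 1.357 km/s.

Δv ≈ 1.36 km/s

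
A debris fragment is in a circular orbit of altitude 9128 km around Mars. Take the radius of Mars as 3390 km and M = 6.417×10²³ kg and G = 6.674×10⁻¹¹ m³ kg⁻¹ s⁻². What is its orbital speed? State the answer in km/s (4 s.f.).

μ = GM = 6.674×10⁻¹¹ × 6.417×10²³ = 4.283×10¹³ m³/s².
r = 3390 + 9128 = 12518 km = 1.2518×10⁷ m.
For a circular orbit v = √(μ/r) = √(4.283×10¹³ / 1.252×10⁷) = √(3.421×10⁶) = 1850 m/s.
That is 1.850 km/s.

v ≈ 1.850 km/s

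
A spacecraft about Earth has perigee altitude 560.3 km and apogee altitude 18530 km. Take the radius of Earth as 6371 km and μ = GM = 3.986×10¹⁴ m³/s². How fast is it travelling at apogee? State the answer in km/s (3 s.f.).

r_p = 6371 + 560.3 = 6931.3 km = 6.9313×10⁶ m.
r_a = 6371 + 18530 = 24901 km = 2.4901×10⁷ m.
Semi-major axis a = (r_p + r_a)/2 = 15916 km = 1.592×10⁷ m.
Vis-viva: v² = μ(2/r − 1/a) = 3.986×10¹⁴ × (8.032×10⁻⁸ − 6.283×10⁻⁸) = 6.971×10⁶ m²/s².
v = 2640 m/s = 2.640 km/s.

v ≈ 2.64 km/s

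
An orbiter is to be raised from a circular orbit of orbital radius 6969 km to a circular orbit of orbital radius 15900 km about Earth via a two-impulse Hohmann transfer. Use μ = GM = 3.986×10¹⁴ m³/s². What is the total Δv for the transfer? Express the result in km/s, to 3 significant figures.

Δv_total ≈ 2.45 km/s

r₁ = 6969 km = 6.969×10⁶ m.
r₂ = 15900 km = 1.590×10⁷ m.
Transfer ellipse a_t = (r₁ + r₂)/2 = 1.143×10⁷ m.
At r₁: circular v_c1 = √(μ/r₁) = 7563 m/s; transfer-perigee v_p = √[μ(2/r₁ − 1/a_t)] = 8918 m/s.
Δv₁ = v_p − v_c1 = 1355 m/s.
At r₂: circular v_c2 = √(μ/r₂) = 5007 m/s; transfer-apogee v_a = √[μ(2/r₂ − 1/a_t)] = 3909 m/s.
Δv₂ = v_c2 − v_a = 1098 m/s.
Total Δv = Δv₁ + Δv₂ = 2453 m/s = 2.453 km/s.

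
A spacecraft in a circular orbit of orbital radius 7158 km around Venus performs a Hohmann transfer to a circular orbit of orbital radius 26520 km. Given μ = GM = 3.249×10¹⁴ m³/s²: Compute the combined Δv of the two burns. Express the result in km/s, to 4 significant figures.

Δv_total ≈ 2.936 km/s

r₁ = 7158 km = 7.158×10⁶ m.
r₂ = 26520 km = 2.652×10⁷ m.
Transfer ellipse a_t = (r₁ + r₂)/2 = 1.684×10⁷ m.
At r₁: circular v_c1 = √(μ/r₁) = 6737 m/s; transfer-periapsis v_p = √[μ(2/r₁ − 1/a_t)] = 8455 m/s.
Δv₁ = v_p − v_c1 = 1718 m/s.
At r₂: circular v_c2 = √(μ/r₂) = 3500 m/s; transfer-apoapsis v_a = √[μ(2/r₂ − 1/a_t)] = 2282 m/s.
Δv₂ = v_c2 − v_a = 1218 m/s.
Total Δv = Δv₁ + Δv₂ = 2936 m/s = 2.936 km/s.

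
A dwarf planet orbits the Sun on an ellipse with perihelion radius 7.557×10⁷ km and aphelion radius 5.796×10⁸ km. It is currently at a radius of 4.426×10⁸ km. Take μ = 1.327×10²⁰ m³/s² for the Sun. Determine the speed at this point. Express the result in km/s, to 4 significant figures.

v ≈ 13.95 km/s

Semi-major axis a = (r_p + r_a)/2 = 3.2758×10⁸ km = 3.276×10¹¹ m.
Vis-viva: v² = μ(2/r − 1/a) = 1.327×10²⁰ × (4.519×10⁻¹² − 3.053×10⁻¹²) = 1.946×10⁸ m²/s².
v = 13950 m/s = 13.95 km/s.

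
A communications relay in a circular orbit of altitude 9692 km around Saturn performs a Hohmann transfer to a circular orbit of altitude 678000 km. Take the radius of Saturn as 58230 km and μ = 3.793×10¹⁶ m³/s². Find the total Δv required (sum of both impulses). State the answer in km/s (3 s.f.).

Δv_total ≈ 12.6 km/s

r₁ = 58230 + 9692 = 67922 km = 6.7922×10⁷ m.
r₂ = 58230 + 678000 = 736230 km = 7.3623×10⁸ m.
Transfer ellipse a_t = (r₁ + r₂)/2 = 4.021×10⁸ m.
At r₁: circular v_c1 = √(μ/r₁) = 23630 m/s; transfer-perikrone v_p = √[μ(2/r₁ − 1/a_t)] = 31980 m/s.
Δv₁ = v_p − v_c1 = 8346 m/s.
At r₂: circular v_c2 = √(μ/r₂) = 7178 m/s; transfer-apokrone v_a = √[μ(2/r₂ − 1/a_t)] = 2950 m/s.
Δv₂ = v_c2 − v_a = 4228 m/s.
Total Δv = Δv₁ + Δv₂ = 12570 m/s = 12.57 km/s.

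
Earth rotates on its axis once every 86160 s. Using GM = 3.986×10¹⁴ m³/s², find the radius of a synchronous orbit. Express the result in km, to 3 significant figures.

r_sync ≈ 42200 km

A synchronous orbit has period T, so by Kepler's third law a = (μT²/4π²)^(1/3).
μT²/4π² = 3.986×10¹⁴ × (8.616×10⁴)² / 39.48 = 7.495×10²² m³.
a = 4.216×10⁷ m = 42163 km.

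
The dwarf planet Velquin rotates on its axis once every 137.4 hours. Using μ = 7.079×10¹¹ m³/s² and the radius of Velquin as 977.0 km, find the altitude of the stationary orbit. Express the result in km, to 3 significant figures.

h_sync ≈ 15400 km

T = 137.4 hours = 4.946×10⁵ s.
A synchronous orbit has period T, so by Kepler's third law a = (μT²/4π²)^(1/3).
μT²/4π² = 7.079×10¹¹ × (4.946×10⁵)² / 39.48 = 4.387×10²¹ m³.
a = 1.637×10⁷ m = 16371 km.
Altitude h = a − R = 16371 − 977.0 = 15394 km.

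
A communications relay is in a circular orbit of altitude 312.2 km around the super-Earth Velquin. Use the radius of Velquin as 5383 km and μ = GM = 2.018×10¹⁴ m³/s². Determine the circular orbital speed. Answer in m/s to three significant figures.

v ≈ 5950 m/s

r = 5383 + 312.2 = 5695.2 km = 5.6952×10⁶ m.
For a circular orbit v = √(μ/r) = √(2.018×10¹⁴ / 5.695×10⁶) = √(3.543×10⁷) = 5953 m/s.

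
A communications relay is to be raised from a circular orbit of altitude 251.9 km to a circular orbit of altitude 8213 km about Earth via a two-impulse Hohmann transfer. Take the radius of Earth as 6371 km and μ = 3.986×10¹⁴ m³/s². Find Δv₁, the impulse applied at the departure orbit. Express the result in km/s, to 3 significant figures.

Δv ≈ 1.34 km/s

r₁ = 6371 + 251.9 = 6622.9 km = 6.6229×10⁶ m.
r₂ = 6371 + 8213 = 14584 km = 1.4584×10⁷ m.
Transfer ellipse a_t = (r₁ + r₂)/2 = 1.060×10⁷ m.
At r₁: circular v_c1 = √(μ/r₁) = 7758 m/s; transfer-perigee v_p = √[μ(2/r₁ − 1/a_t)] = 9098 m/s.
Δv₁ = v_p − v_c1 = 1340 m/s.
= 1.340 km/s.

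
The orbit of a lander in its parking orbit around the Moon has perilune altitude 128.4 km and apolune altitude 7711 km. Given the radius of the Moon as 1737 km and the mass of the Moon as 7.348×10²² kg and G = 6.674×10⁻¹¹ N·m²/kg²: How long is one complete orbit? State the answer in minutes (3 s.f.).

μ = GM = 6.674×10⁻¹¹ × 7.348×10²² = 4.904×10¹² m³/s².
r_p = 1737 + 128.4 = 1865.4 km = 1.8654×10⁶ m.
r_a = 1737 + 7711 = 9448.0 km = 9.4480×10⁶ m.
Semi-major axis a = (r_p + r_a)/2 = (1865.4 + 9448.0)/2 = 5656.7 km = 5.657×10⁶ m.
By Kepler's third law T = 2π√(a³/μ) = 2π × 6.075×10³ = 3.817×10⁴ s.
= 636.2 minutes.

T ≈ 636 minutes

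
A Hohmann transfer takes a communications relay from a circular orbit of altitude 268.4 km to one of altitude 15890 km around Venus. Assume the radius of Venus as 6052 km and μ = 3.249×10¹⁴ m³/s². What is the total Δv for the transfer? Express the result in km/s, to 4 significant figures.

r₁ = 6052 + 268.4 = 6320.4 km = 6.3204×10⁶ m.
r₂ = 6052 + 15890 = 21942 km = 2.1942×10⁷ m.
Transfer ellipse a_t = (r₁ + r₂)/2 = 1.413×10⁷ m.
At r₁: circular v_c1 = √(μ/r₁) = 7170 m/s; transfer-periapsis v_p = √[μ(2/r₁ − 1/a_t)] = 8934 m/s.
Δv₁ = v_p − v_c1 = 1764 m/s.
At r₂: circular v_c2 = √(μ/r₂) = 3848 m/s; transfer-apoapsis v_a = √[μ(2/r₂ − 1/a_t)] = 2573 m/s.
Δv₂ = v_c2 − v_a = 1275 m/s.
Total Δv = Δv₁ + Δv₂ = 3039 m/s = 3.039 km/s.

Δv_total ≈ 3.039 km/s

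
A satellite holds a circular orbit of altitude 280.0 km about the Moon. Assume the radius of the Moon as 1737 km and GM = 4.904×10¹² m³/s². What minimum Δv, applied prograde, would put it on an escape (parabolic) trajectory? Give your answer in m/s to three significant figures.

r = 1737 + 280.0 = 2017.0 km = 2.0170×10⁶ m.
Circular speed v_c = √(μ/r) = 1559 m/s.
Escape speed v_esc = √(2μ/r) = √2 × v_c = 2205 m/s.
Δv = v_esc − v_c = 645.9 m/s.

Δv ≈ 646 m/s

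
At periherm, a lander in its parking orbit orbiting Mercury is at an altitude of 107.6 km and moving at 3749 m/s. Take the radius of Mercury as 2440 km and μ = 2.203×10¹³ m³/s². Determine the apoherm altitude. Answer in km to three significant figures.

r_p = 2440 + 107.6 = 2547.6 km = 2.548×10⁶ m.
Specific energy ε = v²/2 − μ/r = -1.620×10⁶ J/kg, so a = −μ/(2ε) = 6.800×10⁶ m.
The apsides satisfy r_p + r_a = 2a, so the apoherm radius is 2a − r_p = 1.105×10⁷ m = 11052 km.
Apoherm altitude = 11052 − 2440 = 8612.4 km.

apoherm altitude ≈ 8610 km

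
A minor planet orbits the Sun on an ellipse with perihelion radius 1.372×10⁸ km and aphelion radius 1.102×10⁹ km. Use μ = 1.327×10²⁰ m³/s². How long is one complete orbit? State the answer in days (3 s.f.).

Semi-major axis a = (r_p + r_a)/2 = (1.3720×10⁸ + 1.1020×10⁹)/2 = 6.1960×10⁸ km = 6.196×10¹¹ m.
By Kepler's third law T = 2π√(a³/μ) = 2π × 4.234×10⁷ = 2.660×10⁸ s.
= 3079 days.

T ≈ 3080 days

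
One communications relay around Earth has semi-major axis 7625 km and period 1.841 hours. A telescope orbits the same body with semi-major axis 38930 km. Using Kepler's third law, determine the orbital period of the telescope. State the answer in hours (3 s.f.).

T₂ ≈ 21.2 hours

Kepler's third law: T² ∝ a³, so T₂ = T₁ (a₂/a₁)^(3/2).
a₂/a₁ = 5.106, (a₂/a₁)^(3/2) = 11.54.
T₂ = 1.841 × 11.54 = 21.24 hours.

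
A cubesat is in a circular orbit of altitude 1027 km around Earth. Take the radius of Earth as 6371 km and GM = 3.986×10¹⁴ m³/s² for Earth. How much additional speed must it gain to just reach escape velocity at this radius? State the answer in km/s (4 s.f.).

Δv ≈ 3.040 km/s

r = 6371 + 1027 = 7398.0 km = 7.3980×10⁶ m.
Circular speed v_c = √(μ/r) = 7340 m/s.
Escape speed v_esc = √(2μ/r) = √2 × v_c = 10380 m/s.
Δv = v_esc − v_c = 3040 m/s = 3.040 km/s.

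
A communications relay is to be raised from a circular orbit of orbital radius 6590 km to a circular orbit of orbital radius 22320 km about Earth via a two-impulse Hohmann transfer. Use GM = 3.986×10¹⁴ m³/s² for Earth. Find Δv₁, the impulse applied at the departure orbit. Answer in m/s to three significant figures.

r₁ = 6590 km = 6.590×10⁶ m.
r₂ = 22320 km = 2.232×10⁷ m.
Transfer ellipse a_t = (r₁ + r₂)/2 = 1.446×10⁷ m.
At r₁: circular v_c1 = √(μ/r₁) = 7777 m/s; transfer-perigee v_p = √[μ(2/r₁ − 1/a_t)] = 9664 m/s.
Δv₁ = v_p − v_c1 = 1887 m/s.

Δv ≈ 1890 m/s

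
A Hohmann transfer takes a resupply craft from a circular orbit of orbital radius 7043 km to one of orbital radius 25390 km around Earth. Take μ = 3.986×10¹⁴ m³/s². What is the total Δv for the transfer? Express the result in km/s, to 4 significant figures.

r₁ = 7043 km = 7.043×10⁶ m.
r₂ = 25390 km = 2.539×10⁷ m.
Transfer ellipse a_t = (r₁ + r₂)/2 = 1.622×10⁷ m.
At r₁: circular v_c1 = √(μ/r₁) = 7523 m/s; transfer-perigee v_p = √[μ(2/r₁ − 1/a_t)] = 9413 m/s.
Δv₁ = v_p − v_c1 = 1890 m/s.
At r₂: circular v_c2 = √(μ/r₂) = 3962 m/s; transfer-apogee v_a = √[μ(2/r₂ − 1/a_t)] = 2611 m/s.
Δv₂ = v_c2 − v_a = 1351 m/s.
Total Δv = Δv₁ + Δv₂ = 3241 m/s = 3.241 km/s.

Δv_total ≈ 3.241 km/s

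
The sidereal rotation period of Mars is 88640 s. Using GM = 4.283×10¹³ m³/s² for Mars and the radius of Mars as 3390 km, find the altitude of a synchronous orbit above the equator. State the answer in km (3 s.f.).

h_sync ≈ 17000 km

A synchronous orbit has period T, so by Kepler's third law a = (μT²/4π²)^(1/3).
μT²/4π² = 4.283×10¹³ × (8.864×10⁴)² / 39.48 = 8.524×10²¹ m³.
a = 2.043×10⁷ m = 20428 km.
Altitude h = a − R = 20428 − 3390 = 17038 km.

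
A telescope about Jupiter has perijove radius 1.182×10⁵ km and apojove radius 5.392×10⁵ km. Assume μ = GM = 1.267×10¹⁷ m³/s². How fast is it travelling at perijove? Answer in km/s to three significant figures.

Semi-major axis a = (r_p + r_a)/2 = 3.2870×10⁵ km = 3.287×10⁸ m.
Vis-viva: v² = μ(2/r − 1/a) = 1.267×10¹⁷ × (1.692×10⁻⁸ − 3.042×10⁻⁹) = 1.758×10⁹ m²/s².
v = 41930 m/s = 41.93 km/s.

v ≈ 41.9 km/s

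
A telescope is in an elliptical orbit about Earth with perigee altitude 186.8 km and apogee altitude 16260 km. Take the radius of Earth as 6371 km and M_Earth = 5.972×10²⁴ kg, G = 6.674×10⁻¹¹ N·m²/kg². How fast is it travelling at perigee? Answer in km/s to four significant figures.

v ≈ 9.708 km/s

μ = GM = 6.674×10⁻¹¹ × 5.972×10²⁴ = 3.986×10¹⁴ m³/s².
r_p = 6371 + 186.8 = 6557.8 km = 6.5578×10⁶ m.
r_a = 6371 + 16260 = 22631 km = 2.2631×10⁷ m.
Semi-major axis a = (r_p + r_a)/2 = 14594 km = 1.459×10⁷ m.
Vis-viva: v² = μ(2/r − 1/a) = 3.986×10¹⁴ × (3.050×10⁻⁷ − 6.852×10⁻⁸) = 9.425×10⁷ m²/s².
v = 9708 m/s = 9.708 km/s.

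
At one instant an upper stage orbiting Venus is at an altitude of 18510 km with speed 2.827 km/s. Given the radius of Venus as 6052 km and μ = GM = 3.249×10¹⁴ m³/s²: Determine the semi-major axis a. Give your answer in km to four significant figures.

r = 6052 + 18510 = 24562 km = 2.456×10⁷ m.
Vis-viva rearranged: 1/a = 2/r − v²/μ = 8.143×10⁻⁸ − 2.460×10⁻⁸ = 5.683×10⁻⁸ m⁻¹.
a = 1.760×10⁷ m = 17597 km.

a ≈ 17600 km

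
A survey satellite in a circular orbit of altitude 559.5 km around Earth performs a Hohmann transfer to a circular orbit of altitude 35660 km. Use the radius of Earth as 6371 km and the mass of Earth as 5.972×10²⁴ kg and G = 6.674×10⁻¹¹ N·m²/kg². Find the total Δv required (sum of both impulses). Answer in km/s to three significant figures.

Δv_total ≈ 3.79 km/s

μ = GM = 6.674×10⁻¹¹ × 5.972×10²⁴ = 3.986×10¹⁴ m³/s².
r₁ = 6371 + 559.5 = 6930.5 km = 6.9305×10⁶ m.
r₂ = 6371 + 35660 = 42031 km = 4.2031×10⁷ m.
Transfer ellipse a_t = (r₁ + r₂)/2 = 2.448×10⁷ m.
At r₁: circular v_c1 = √(μ/r₁) = 7584 m/s; transfer-perigee v_p = √[μ(2/r₁ − 1/a_t)] = 9937 m/s.
Δv₁ = v_p − v_c1 = 2353 m/s.
At r₂: circular v_c2 = √(μ/r₂) = 3079 m/s; transfer-apogee v_a = √[μ(2/r₂ − 1/a_t)] = 1638 m/s.
Δv₂ = v_c2 − v_a = 1441 m/s.
Total Δv = Δv₁ + Δv₂ = 3794 m/s = 3.794 km/s.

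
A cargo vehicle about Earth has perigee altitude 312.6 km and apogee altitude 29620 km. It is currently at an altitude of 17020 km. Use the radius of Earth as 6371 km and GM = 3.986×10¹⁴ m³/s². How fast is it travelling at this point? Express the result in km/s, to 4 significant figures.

v ≈ 3.924 km/s

r_p = 6371 + 312.6 = 6683.6 km = 6.6836×10⁶ m.
r_a = 6371 + 29620 = 35991 km = 3.5991×10⁷ m.
r = 6371 + 17020 = 23391 km = 2.339×10⁷ m.
Semi-major axis a = (r_p + r_a)/2 = 21337 km = 2.134×10⁷ m.
Vis-viva: v² = μ(2/r − 1/a) = 3.986×10¹⁴ × (8.550×10⁻⁸ − 4.687×10⁻⁸) = 1.540×10⁷ m²/s².
v = 3924 m/s = 3.924 km/s.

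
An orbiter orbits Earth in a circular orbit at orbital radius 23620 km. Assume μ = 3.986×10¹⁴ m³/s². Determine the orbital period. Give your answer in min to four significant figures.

r = 23620 km = 2.362×10⁷ m.
Kepler's third law: T = 2π√(r³/μ) = 2π√((2.362×10⁷)³ / 3.986×10¹⁴).
r³/μ = 3.306×10⁷ s², so T = 2π × 5.750×10³ = 3.613×10⁴ s.
Converting: 3.613×10⁴ s ÷ 60.00 = 602.1 min.

T ≈ 602.1 min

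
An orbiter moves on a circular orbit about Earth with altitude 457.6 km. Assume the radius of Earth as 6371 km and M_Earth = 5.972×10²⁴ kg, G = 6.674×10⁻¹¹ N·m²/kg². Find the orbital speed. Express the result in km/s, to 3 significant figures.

v ≈ 7.64 km/s

μ = GM = 6.674×10⁻¹¹ × 5.972×10²⁴ = 3.986×10¹⁴ m³/s².
r = 6371 + 457.6 = 6828.6 km = 6.8286×10⁶ m.
For a circular orbit v = √(μ/r) = √(3.986×10¹⁴ / 6.829×10⁶) = √(5.837×10⁷) = 7640 m/s.
That is 7.640 km/s.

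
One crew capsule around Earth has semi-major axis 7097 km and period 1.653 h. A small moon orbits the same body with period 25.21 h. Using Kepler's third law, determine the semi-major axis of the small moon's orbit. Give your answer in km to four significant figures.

Kepler's third law: a³ ∝ T², so a₂ = a₁ (T₂/T₁)^(2/3).
T₂/T₁ = 15.25, (T₂/T₁)^(2/3) = 6.150.
a₂ = 7097 × 6.150 = 43650 km.

a₂ ≈ 43650 km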